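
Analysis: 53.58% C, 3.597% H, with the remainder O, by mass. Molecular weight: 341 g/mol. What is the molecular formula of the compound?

C15H12O9

Assume 100 g: 53.58 g C, 3.597 g H, 42.823 g O.
n(C) = 53.58/12.01 = 4.461, n(H) = 3.597/1.008 = 3.568, n(O) = 42.823/16.00 = 2.676
Smallest is O at 2.676 mol; normalising gives C 1.667, H 1.333, O 1.000
Multiply by 3: C 5.00, H 4.00, O 3.00 → C5H4O3
Empirical-formula mass = 112.08 g/mol
n = 341 / 112.08 = 3.04 ≈ 3
Molecular formula = (C5H4O3)×3 = C15H12O9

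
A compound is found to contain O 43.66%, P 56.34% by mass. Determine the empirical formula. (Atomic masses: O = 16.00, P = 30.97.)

Assume 100 g: 43.66 g O, 56.34 g P.
Moles — O: 43.66 / 16.00 = 2.729 mol; P: 56.34 / 30.97 = 1.819 mol
Divide by the smallest (1.819 mol P): O 1.500, P 1.000
Scaling by 2: O 3.00, P 2.00 → O3P2

O3P2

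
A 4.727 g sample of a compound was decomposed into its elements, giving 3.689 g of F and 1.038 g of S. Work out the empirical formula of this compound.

F6S

F: 3.689 g ÷ 19.00 g/mol = 0.1942 mol
S: 1.038 g ÷ 32.07 g/mol = 0.03237 mol
Ratios (÷ 0.03237): F 5.999, S 1.000
→ F6S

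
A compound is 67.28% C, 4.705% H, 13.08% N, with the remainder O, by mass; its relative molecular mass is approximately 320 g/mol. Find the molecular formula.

Assume 100 g: 67.28 g C, 4.705 g H, 13.08 g N, 14.935 g O.
Moles — C: 67.28 / 12.01 = 5.602 mol; H: 4.705 / 1.008 = 4.668 mol; N: 13.08 / 14.01 = 0.9336 mol; O: 14.935 / 16.00 = 0.9334 mol
Smallest is O at 0.9334 mol; normalising gives C 6.001, H 5.001, N 1.000, O 1.000
≈ 6:5:1:1 → C6H5NO
Empirical-formula mass = 107.11 g/mol
n = 320 / 107.11 = 2.99 ≈ 3
Molecular formula = (C6H5NO)×3 = C18H15N3O3

C18H15N3O3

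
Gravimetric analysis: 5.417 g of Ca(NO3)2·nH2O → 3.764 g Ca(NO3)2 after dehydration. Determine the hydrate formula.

Mass of water lost = 5.417 − 3.764 = 1.653 g → 1.653 / 18.02 = 0.09173 mol H2O
Molar mass of Ca(NO3)2 = 164.10 g/mol → mol Ca(NO3)2 = 3.764 / 164.10 = 0.02294
n = 0.09173 / 0.02294 = 4.00 ≈ 4 → Ca(NO3)2·4H2O

Ca(NO3)2·4H2O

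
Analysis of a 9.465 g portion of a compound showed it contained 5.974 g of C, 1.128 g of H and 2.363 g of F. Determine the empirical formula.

C: 5.974 g ÷ 12.01 g/mol = 0.4974 mol
H: 1.128 g ÷ 1.008 g/mol = 1.119 mol
F: 2.363 g ÷ 19.00 g/mol = 0.1244 mol
Divide by the smallest (0.1244 mol F): C 4.000, H 8.998, F 1.000
Ratio ≈ 4:9:1, so the empirical formula is C4H9F

C4H9F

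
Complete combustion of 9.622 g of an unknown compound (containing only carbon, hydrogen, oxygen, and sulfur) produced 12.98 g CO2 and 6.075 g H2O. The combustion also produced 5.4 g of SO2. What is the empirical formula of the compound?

mol C = 12.98 / 44.01 = 0.2949; mass C = 0.2949 × 12.01 = 3.542 g
mol H = 2 × (6.075 / 18.02) = 0.6743; mass H = 0.6743 × 1.008 = 0.6796 g
mol S = 5.4 / 64.07 = 0.08428; mass S = 2.703 g
mass O = 9.622 − (6.925) = 2.697 g → mol O = 0.1686
Divide by the smallest (0.08428 mol S): C 3.499, H 8.000, O 2.000, S 1.000
Multiply by 2: C 7.00, H 16.00, O 4.00, S 2.00 → C7H16O4S2

C7H16O4S2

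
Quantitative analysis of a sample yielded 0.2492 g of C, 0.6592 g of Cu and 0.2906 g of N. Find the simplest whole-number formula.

C2CuN2

n(C) = 0.2492/12.01 = 0.02075, n(Cu) = 0.6592/63.55 = 0.01037, n(N) = 0.2906/14.01 = 0.02074
Divide by the smallest (0.01037 mol Cu): C 2.000, Cu 1.000, N 2.000
Ratio ≈ 2:1:2, so the empirical formula is C2CuN2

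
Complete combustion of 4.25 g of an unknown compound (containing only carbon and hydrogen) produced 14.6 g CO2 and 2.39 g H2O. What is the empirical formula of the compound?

C5H4

mol C = 14.6 / 44.01 = 0.3317; mass C = 0.3317 × 12.01 = 3.984 g
mol H = 2 × (2.39 / 18.02) = 0.2653; mass H = 0.2653 × 1.008 = 0.2674 g
Divide by the smallest (0.2653 mol H): C 1.251, H 1.000
Multiply by 4: C 5.00, H 4.00 → C5H4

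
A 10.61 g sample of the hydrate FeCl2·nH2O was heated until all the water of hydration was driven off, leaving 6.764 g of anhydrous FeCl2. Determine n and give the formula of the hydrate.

FeCl2·4H2O

Mass of water lost = 10.61 − 6.764 = 3.846 g → 3.846 / 18.02 = 0.2134 mol H2O
Molar mass of FeCl2 = 126.75 g/mol → mol FeCl2 = 6.764 / 126.75 = 0.05336
n = 0.2134 / 0.05336 = 4.00 ≈ 4 → FeCl2·4H2O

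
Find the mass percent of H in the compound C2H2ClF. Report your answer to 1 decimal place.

2.5%

Molar mass = 2(12.01) + 2(1.008) + 1(35.45) + 1(19.00) = 80.486 g/mol
Mass of H per mole = 2 × 1.008 = 2.016 g
% H = 2.016 / 80.486 × 100 = 2.5%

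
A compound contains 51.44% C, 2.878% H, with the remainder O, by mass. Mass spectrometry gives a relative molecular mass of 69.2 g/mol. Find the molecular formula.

Assume 100 g: 51.44 g C, 2.878 g H, 45.682 g O.
n(C) = 51.44/12.01 = 4.283, n(H) = 2.878/1.008 = 2.855, n(O) = 45.682/16.00 = 2.855
Divide by the smallest (2.855 mol O): C 1.500, H 1.000, O 1.000
Scaling by 2: C 3.00, H 2.00, O 2.00 → C3H2O2
Empirical-formula mass = 70.05 g/mol
n = 69.2 / 70.05 = 0.99 ≈ 1
Molecular formula = empirical formula = C3H2O2

C3H2O2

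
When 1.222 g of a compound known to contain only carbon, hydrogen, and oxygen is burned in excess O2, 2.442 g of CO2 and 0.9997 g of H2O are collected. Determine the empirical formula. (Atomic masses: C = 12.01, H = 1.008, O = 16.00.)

C2H4O

mol C = 2.442 / 44.01 = 0.05549; mass C = 0.05549 × 12.01 = 0.6664 g
mol H = 2 × (0.9997 / 18.02) = 0.1110; mass H = 0.1110 × 1.008 = 0.1118 g
mass O = 1.222 − (0.7782) = 0.4438 g → mol O = 0.02773
Smallest is O at 0.02773 mol; normalising gives C 2.001, H 4.001, O 1.000
→ C2H4O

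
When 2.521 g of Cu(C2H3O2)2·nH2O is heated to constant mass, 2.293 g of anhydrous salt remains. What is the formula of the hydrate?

Cu(C2H3O2)2·H2O

Mass of water lost = 2.521 − 2.293 = 0.228 g → 0.228 / 18.02 = 0.01265 mol H2O
Molar mass of Cu(C2H3O2)2 = 181.64 g/mol → mol Cu(C2H3O2)2 = 2.293 / 181.64 = 0.01262
n = 0.01265 / 0.01262 = 1.00 ≈ 1 → Cu(C2H3O2)2·H2O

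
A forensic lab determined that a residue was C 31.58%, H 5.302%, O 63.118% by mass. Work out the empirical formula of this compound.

C2H4O3

Assume 100 g: 31.58 g C, 5.302 g H, 63.118 g O.
n(C) = 31.58/12.01 = 2.629, n(H) = 5.302/1.008 = 5.26, n(O) = 63.118/16.00 = 3.945
Smallest is C at 2.629 mol; normalising gives C 1.000, H 2.000, O 1.500
Scaling by 2: C 2.00, H 4.00, O 3.00 → C2H4O3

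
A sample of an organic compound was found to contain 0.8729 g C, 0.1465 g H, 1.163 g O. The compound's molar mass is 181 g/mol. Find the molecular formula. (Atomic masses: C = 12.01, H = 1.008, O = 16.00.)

C6H12O6

Moles — C: 0.8729 / 12.01 = 0.07268 mol; H: 0.1465 / 1.008 = 0.1453 mol; O: 1.163 / 16.00 = 0.07269 mol
Ratios (÷ 0.07268): C 1.000, H 2.000, O 1.000
Ratio ≈ 1:2:1, so the empirical formula is CH2O
Empirical-formula mass = 30.03 g/mol
n = 181 / 30.03 = 6.03 ≈ 6
Molecular formula = (CH2O)×6 = C6H12O6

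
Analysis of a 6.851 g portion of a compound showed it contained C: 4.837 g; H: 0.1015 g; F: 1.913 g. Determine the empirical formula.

n(C) = 4.837/12.01 = 0.4027, n(H) = 0.1015/1.008 = 0.1007, n(F) = 1.913/19.00 = 0.1007
Smallest is F at 0.1007 mol; normalising gives C 4.000, H 1.000, F 1.000
Ratio ≈ 4:1:1, so the empirical formula is C4HF

C4HF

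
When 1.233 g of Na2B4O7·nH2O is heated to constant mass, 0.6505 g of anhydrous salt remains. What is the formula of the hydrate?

Mass of water lost = 1.233 − 0.6505 = 0.5825 g → 0.5825 / 18.02 = 0.03233 mol H2O
Molar mass of Na2B4O7 = 201.22 g/mol → mol Na2B4O7 = 0.6505 / 201.22 = 0.003233
n = 0.03233 / 0.003233 = 10.00 ≈ 10 → Na2B4O7·10H2O

Na2B4O7·10H2O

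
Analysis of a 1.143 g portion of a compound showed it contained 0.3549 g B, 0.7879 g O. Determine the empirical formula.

B2O3

B: 0.3549 g ÷ 10.81 g/mol = 0.03283 mol
O: 0.7879 g ÷ 16.00 g/mol = 0.04924 mol
Divide by the smallest (0.03283 mol B): B 1.000, O 1.500
Scaling by 2: B 2.00, O 3.00 → B2O3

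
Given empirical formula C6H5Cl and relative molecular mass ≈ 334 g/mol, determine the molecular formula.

C18H15Cl3

Empirical-formula mass = 112.55 g/mol
n = 334 / 112.55 = 2.97 ≈ 3
Molecular formula = (C6H5Cl)3 = C18H15Cl3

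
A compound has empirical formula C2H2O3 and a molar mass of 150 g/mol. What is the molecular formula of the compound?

Empirical-formula mass = 74.04 g/mol
n = 150 / 74.04 = 2.03 ≈ 2
Molecular formula = (C2H2O3)2 = C4H4O6

C4H4O6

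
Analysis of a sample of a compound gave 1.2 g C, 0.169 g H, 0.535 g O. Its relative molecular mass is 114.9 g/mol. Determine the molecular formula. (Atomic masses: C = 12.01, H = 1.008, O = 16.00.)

C6H10O2

C: 1.2 g ÷ 12.01 g/mol = 0.09992 mol
H: 0.169 g ÷ 1.008 g/mol = 0.1677 mol
O: 0.535 g ÷ 16.00 g/mol = 0.03344 mol
Ratios (÷ 0.03344): C 2.988, H 5.014, O 1.000
Ratio ≈ 3:5:1, so the empirical formula is C3H5O
Empirical-formula mass = 57.07 g/mol
n = 114.9 / 57.07 = 2.01 ≈ 2
Molecular formula = (C3H5O)×2 = C6H10O2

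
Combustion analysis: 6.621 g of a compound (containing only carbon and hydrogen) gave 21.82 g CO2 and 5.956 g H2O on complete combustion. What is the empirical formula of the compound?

C3H4

mol C = 21.82 / 44.01 = 0.4958; mass C = 0.4958 × 12.01 = 5.955 g
mol H = 2 × (5.956 / 18.02) = 0.6610; mass H = 0.6610 × 1.008 = 0.6663 g
Ratios (÷ 0.4958): C 1.000, H 1.333
Multiply by 3: C 3.00, H 4.00 → C3H4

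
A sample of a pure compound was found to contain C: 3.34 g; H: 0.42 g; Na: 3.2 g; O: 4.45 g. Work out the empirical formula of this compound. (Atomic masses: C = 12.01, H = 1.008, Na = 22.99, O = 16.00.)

C2H3NaO2

n(C) = 3.34/12.01 = 0.2781, n(H) = 0.42/1.008 = 0.4167, n(Na) = 3.2/22.99 = 0.1392, n(O) = 4.45/16.00 = 0.2781
Smallest is Na at 0.1392 mol; normalising gives C 1.998, H 2.993, Na 1.000, O 1.998
→ C2H3NaO2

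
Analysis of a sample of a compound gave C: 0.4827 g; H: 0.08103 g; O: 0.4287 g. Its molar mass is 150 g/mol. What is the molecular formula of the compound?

C6H12O4

C: 0.4827 g ÷ 12.01 g/mol = 0.04019 mol
H: 0.08103 g ÷ 1.008 g/mol = 0.08039 mol
O: 0.4287 g ÷ 16.00 g/mol = 0.02679 mol
Smallest is O at 0.02679 mol; normalising gives C 1.500, H 3.000, O 1.000
Multiply by 2: C 3.00, H 6.00, O 2.00 → C3H6O2
Empirical-formula mass = 74.08 g/mol
n = 150 / 74.08 = 2.02 ≈ 2
Molecular formula = (C3H6O2)×2 = C6H12O4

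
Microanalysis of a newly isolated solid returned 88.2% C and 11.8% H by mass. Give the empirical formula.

Assume 100 g: 88.2 g C, 11.8 g H.
C: 88.2 g ÷ 12.01 g/mol = 7.344 mol
H: 11.8 g ÷ 1.008 g/mol = 11.71 mol
Ratios (÷ 7.344): C 1.000, H 1.594
Multiply by 5: C 5.00, H 7.97 → C5H8

C5H8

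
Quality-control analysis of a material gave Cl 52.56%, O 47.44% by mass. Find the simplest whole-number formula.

ClO2

Assume 100 g: 52.56 g Cl, 47.44 g O.
Cl: 52.56 g ÷ 35.45 g/mol = 1.483 mol
O: 47.44 g ÷ 16.00 g/mol = 2.965 mol
Divide by the smallest (1.483 mol Cl): Cl 1.000, O 2.000
→ ClO2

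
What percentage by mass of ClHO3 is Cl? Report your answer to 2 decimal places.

41.97%

Molar mass = 1(35.45) + 1(1.008) + 3(16.00) = 84.458 g/mol
Mass of Cl per mole = 1 × 35.45 = 35.450 g
% Cl = 35.450 / 84.458 × 100 = 41.97%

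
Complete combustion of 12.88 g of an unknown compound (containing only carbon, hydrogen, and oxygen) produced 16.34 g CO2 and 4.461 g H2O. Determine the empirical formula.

C3H4O4

mol C = 16.34 / 44.01 = 0.3713; mass C = 0.3713 × 12.01 = 4.459 g
mol H = 2 × (4.461 / 18.02) = 0.4951; mass H = 0.4951 × 1.008 = 0.4991 g
mass O = 12.88 − (4.958) = 7.922 g → mol O = 0.4951
Smallest is C at 0.3713 mol; normalising gives C 1.000, H 1.334, O 1.334
Multiply by 3: C 3.00, H 4.00, O 4.00 → C3H4O4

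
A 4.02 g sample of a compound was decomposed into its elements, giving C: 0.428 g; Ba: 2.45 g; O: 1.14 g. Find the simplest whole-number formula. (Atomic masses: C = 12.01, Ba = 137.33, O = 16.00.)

C2BaO4

C: 0.428 g ÷ 12.01 g/mol = 0.03564 mol
Ba: 2.45 g ÷ 137.33 g/mol = 0.01784 mol
O: 1.14 g ÷ 16.00 g/mol = 0.07125 mol
Ratios (÷ 0.01784): C 1.998, Ba 1.000, O 3.994
Ratio ≈ 2:1:4, so the empirical formula is C2BaO4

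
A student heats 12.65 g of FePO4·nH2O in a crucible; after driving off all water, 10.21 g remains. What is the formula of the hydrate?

FePO4·2H2O

Mass of water lost = 12.65 − 10.21 = 2.44 g → 2.44 / 18.02 = 0.1354 mol H2O
Molar mass of FePO4 = 150.82 g/mol → mol FePO4 = 10.21 / 150.82 = 0.0677
n = 0.1354 / 0.0677 = 2.00 ≈ 2 → FePO4·2H2O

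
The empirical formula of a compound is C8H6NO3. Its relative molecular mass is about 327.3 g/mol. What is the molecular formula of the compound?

Empirical-formula mass = 164.14 g/mol
n = 327.3 / 164.14 = 1.99 ≈ 2
Molecular formula = (C8H6NO3)2 = C16H12N2O6

C16H12N2O6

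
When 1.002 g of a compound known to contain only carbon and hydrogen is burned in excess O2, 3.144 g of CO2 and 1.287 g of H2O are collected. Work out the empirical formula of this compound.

CH2

mol C = 3.144 / 44.01 = 0.07144; mass C = 0.07144 × 12.01 = 0.8580 g
mol H = 2 × (1.287 / 18.02) = 0.1428; mass H = 0.1428 × 1.008 = 0.1440 g
Smallest is C at 0.07144 mol; normalising gives C 1.000, H 2.000
Ratio ≈ 1:2, so the empirical formula is CH2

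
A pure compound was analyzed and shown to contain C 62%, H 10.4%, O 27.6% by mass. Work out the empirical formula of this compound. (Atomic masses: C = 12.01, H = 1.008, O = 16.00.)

C3H6O

Assume 100 g: 62 g C, 10.4 g H, 27.6 g O.
C: 62 g ÷ 12.01 g/mol = 5.162 mol
H: 10.4 g ÷ 1.008 g/mol = 10.32 mol
O: 27.6 g ÷ 16.00 g/mol = 1.725 mol
Divide by the smallest (1.725 mol O): C 2.993, H 5.981, O 1.000
→ C3H6O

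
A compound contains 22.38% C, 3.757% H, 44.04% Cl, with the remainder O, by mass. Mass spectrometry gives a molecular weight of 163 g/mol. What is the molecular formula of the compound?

C3H6Cl2O3

Assume 100 g: 22.38 g C, 3.757 g H, 44.04 g Cl, 29.823 g O.
C: 22.38 g ÷ 12.01 g/mol = 1.863 mol
H: 3.757 g ÷ 1.008 g/mol = 3.727 mol
Cl: 44.04 g ÷ 35.45 g/mol = 1.242 mol
O: 29.823 g ÷ 16.00 g/mol = 1.864 mol
Ratios (÷ 1.242): C 1.500, H 3.000, Cl 1.000, O 1.500
Multiply by 2: C 3.00, H 6.00, Cl 2.00, O 3.00 → C3H6Cl2O3
Empirical-formula mass = 160.98 g/mol
n = 163 / 160.98 = 1.01 ≈ 1
Molecular formula = empirical formula = C3H6Cl2O3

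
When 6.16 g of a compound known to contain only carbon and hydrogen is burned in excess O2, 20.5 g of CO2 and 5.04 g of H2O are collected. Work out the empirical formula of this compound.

mol C = 20.5 / 44.01 = 0.4658; mass C = 0.4658 × 12.01 = 5.594 g
mol H = 2 × (5.04 / 18.02) = 0.5594; mass H = 0.5594 × 1.008 = 0.5639 g
Smallest is C at 0.4658 mol; normalising gives C 1.000, H 1.201
×5: C 5.00, H 6.00 → C5H6

C5H6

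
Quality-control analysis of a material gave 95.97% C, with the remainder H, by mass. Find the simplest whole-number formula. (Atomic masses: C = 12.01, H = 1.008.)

Assume 100 g: 95.97 g C, 4.03 g H.
C: 95.97 g ÷ 12.01 g/mol = 7.991 mol
H: 4.03 g ÷ 1.008 g/mol = 3.998 mol
Divide by the smallest (3.998 mol H): C 1.999, H 1.000
Ratio ≈ 2:1, so the empirical formula is C2H

C2H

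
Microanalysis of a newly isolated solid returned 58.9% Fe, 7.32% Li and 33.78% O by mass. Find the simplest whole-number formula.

FeLiO2

Assume 100 g: 58.9 g Fe, 7.32 g Li, 33.78 g O.
Fe: 58.9 g ÷ 55.85 g/mol = 1.055 mol
Li: 7.32 g ÷ 6.94 g/mol = 1.055 mol
O: 33.78 g ÷ 16.00 g/mol = 2.111 mol
Ratios (÷ 1.055): Fe 1.000, Li 1.000, O 2.002
Ratio ≈ 1:1:2, so the empirical formula is FeLiO2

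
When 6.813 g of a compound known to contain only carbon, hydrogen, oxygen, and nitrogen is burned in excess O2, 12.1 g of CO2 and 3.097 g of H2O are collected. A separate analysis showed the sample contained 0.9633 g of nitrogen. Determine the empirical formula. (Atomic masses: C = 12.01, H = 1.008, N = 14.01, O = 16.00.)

C4H5NO2

mol C = 12.1 / 44.01 = 0.2749; mass C = 0.2749 × 12.01 = 3.302 g
mol H = 2 × (3.097 / 18.02) = 0.3437; mass H = 0.3437 × 1.008 = 0.3465 g
mol N = 0.9633 / 14.01 = 0.06876
mass O = 6.813 − (4.612) = 2.201 g → mol O = 0.1376
Ratios (÷ 0.06876): C 3.999, H 4.999, N 1.000, O 2.001
→ C4H5NO2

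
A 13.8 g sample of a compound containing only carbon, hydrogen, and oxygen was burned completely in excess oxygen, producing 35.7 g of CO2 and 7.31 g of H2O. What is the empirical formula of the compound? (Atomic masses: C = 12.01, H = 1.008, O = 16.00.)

C4H4O

mol C = 35.7 / 44.01 = 0.8112; mass C = 0.8112 × 12.01 = 9.742 g
mol H = 2 × (7.31 / 18.02) = 0.8113; mass H = 0.8113 × 1.008 = 0.8178 g
mass O = 13.8 − (10.56) = 3.240 g → mol O = 0.2025
Smallest is O at 0.2025 mol; normalising gives C 4.006, H 4.007, O 1.000
→ C4H4O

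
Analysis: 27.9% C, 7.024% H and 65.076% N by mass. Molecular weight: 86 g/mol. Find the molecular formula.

Assume 100 g: 27.9 g C, 7.024 g H, 65.076 g N.
C: 27.9 g ÷ 12.01 g/mol = 2.323 mol
H: 7.024 g ÷ 1.008 g/mol = 6.968 mol
N: 65.076 g ÷ 14.01 g/mol = 4.645 mol
Smallest is C at 2.323 mol; normalising gives C 1.000, H 3.000, N 2.000
→ CH3N2
Empirical-formula mass = 43.05 g/mol
n = 86 / 43.05 = 2.00 ≈ 2
Molecular formula = (CH3N2)×2 = C2H6N4

C2H6N4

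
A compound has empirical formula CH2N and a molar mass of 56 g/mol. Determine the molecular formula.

Empirical-formula mass = 28.04 g/mol
n = 56 / 28.04 = 2.00 ≈ 2
Molecular formula = (CH2N)2 = C2H4N2

C2H4N2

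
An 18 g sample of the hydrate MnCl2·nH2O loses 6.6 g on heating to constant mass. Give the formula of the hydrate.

MnCl2·4H2O

Mass of anhydrous MnCl2 = 18 − 6.6 = 11.4 g
mol H2O = 6.6 / 18.02 = 0.3663
Molar mass of MnCl2 = 125.84 g/mol → mol MnCl2 = 11.4 / 125.84 = 0.09059
n = 0.3663 / 0.09059 = 4.04 ≈ 4 → MnCl2·4H2O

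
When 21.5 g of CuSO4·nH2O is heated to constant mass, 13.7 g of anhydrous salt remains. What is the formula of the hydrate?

CuSO4·5H2O

Mass of water lost = 21.5 − 13.7 = 7.8 g → 7.8 / 18.02 = 0.4329 mol H2O
Molar mass of CuSO4 = 159.62 g/mol → mol CuSO4 = 13.7 / 159.62 = 0.08583
n = 0.4329 / 0.08583 = 5.04 ≈ 5 → CuSO4·5H2O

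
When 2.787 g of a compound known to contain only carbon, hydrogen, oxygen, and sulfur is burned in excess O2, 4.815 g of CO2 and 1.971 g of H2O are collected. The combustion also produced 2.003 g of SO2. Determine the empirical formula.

C7H14OS2

mol C = 4.815 / 44.01 = 0.1094; mass C = 0.1094 × 12.01 = 1.314 g
mol H = 2 × (1.971 / 18.02) = 0.2188; mass H = 0.2188 × 1.008 = 0.2205 g
mol S = 2.003 / 64.07 = 0.03126; mass S = 1.003 g
mass O = 2.787 − (2.537) = 0.2499 g → mol O = 0.01562
Smallest is O at 0.01562 mol; normalising gives C 7.004, H 14.005, O 1.000, S 2.001
Ratio ≈ 7:14:1:2, so the empirical formula is C7H14OS2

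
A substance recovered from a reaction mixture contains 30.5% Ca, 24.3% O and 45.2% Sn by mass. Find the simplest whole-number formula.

Ca2O4Sn

Assume 100 g: 30.5 g Ca, 24.3 g O, 45.2 g Sn.
Moles — Ca: 30.5 / 40.08 = 0.761 mol; O: 24.3 / 16.00 = 1.519 mol; Sn: 45.2 / 118.71 = 0.3808 mol
Ratios (÷ 0.3808): Ca 1.999, O 3.989, Sn 1.000
≈ 2:4:1 → Ca2O4Sn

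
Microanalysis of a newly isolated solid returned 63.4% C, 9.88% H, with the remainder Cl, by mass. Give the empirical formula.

C7H13Cl

Assume 100 g: 63.4 g C, 9.88 g H, 26.72 g Cl.
n(C) = 63.4/12.01 = 5.279, n(H) = 9.88/1.008 = 9.802, n(Cl) = 26.72/35.45 = 0.7537
Divide by the smallest (0.7537 mol Cl): C 7.004, H 13.004, Cl 1.000
Ratio ≈ 7:13:1, so the empirical formula is C7H13Cl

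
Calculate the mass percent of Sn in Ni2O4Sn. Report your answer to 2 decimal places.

39.56%

Molar mass = 2(58.69) + 4(16.00) + 1(118.71) = 300.090 g/mol
Mass of Sn per mole = 1 × 118.71 = 118.710 g
% Sn = 118.710 / 300.090 × 100 = 39.56%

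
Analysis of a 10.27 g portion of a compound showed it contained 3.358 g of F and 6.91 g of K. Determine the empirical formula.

F: 3.358 g ÷ 19.00 g/mol = 0.1767 mol
K: 6.91 g ÷ 39.10 g/mol = 0.1767 mol
Divide by the smallest (0.1767 mol K): F 1.000, K 1.000
Ratio ≈ 1:1, so the empirical formula is FK

FK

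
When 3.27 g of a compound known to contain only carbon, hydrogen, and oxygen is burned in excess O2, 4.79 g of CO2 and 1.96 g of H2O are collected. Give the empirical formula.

CH2O

mol C = 4.79 / 44.01 = 0.1088; mass C = 0.1088 × 12.01 = 1.307 g
mol H = 2 × (1.96 / 18.02) = 0.2175; mass H = 0.2175 × 1.008 = 0.2193 g
mass O = 3.27 − (1.526) = 1.744 g → mol O = 0.1090
Ratios (÷ 0.1088): C 1.000, H 1.999, O 1.001
≈ 1:2:1 → CH2O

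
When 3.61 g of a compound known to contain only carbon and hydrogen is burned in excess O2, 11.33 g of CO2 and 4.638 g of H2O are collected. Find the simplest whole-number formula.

mol C = 11.33 / 44.01 = 0.2574; mass C = 0.2574 × 12.01 = 3.092 g
mol H = 2 × (4.638 / 18.02) = 0.5148; mass H = 0.5148 × 1.008 = 0.5189 g
Divide by the smallest (0.2574 mol C): C 1.000, H 2.000
≈ 1:2 → CH2

CH2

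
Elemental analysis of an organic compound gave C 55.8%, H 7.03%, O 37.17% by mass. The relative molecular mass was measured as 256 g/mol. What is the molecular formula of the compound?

Assume 100 g: 55.8 g C, 7.03 g H, 37.17 g O.
n(C) = 55.8/12.01 = 4.646, n(H) = 7.03/1.008 = 6.974, n(O) = 37.17/16.00 = 2.323
Smallest is O at 2.323 mol; normalising gives C 2.000, H 3.002, O 1.000
≈ 2:3:1 → C2H3O
Empirical-formula mass = 43.04 g/mol
n = 256 / 43.04 = 5.95 ≈ 6
Molecular formula = (C2H3O)×6 = C12H18O6

C12H18O6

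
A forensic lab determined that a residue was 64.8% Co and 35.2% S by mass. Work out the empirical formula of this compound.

Assume 100 g: 64.8 g Co, 35.2 g S.
n(Co) = 64.8/58.93 = 1.1, n(S) = 35.2/32.07 = 1.098
Smallest is S at 1.098 mol; normalising gives Co 1.002, S 1.000
→ CoS

CoS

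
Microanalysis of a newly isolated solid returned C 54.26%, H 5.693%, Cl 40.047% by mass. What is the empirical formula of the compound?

C4H5Cl

Assume 100 g: 54.26 g C, 5.693 g H, 40.047 g Cl.
Moles — C: 54.26 / 12.01 = 4.518 mol; H: 5.693 / 1.008 = 5.648 mol; Cl: 40.047 / 35.45 = 1.13 mol
Ratios (÷ 1.13): C 3.999, H 5.000, Cl 1.000
→ C4H5Cl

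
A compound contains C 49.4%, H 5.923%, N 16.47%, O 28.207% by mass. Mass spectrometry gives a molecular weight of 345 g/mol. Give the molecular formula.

Assume 100 g: 49.4 g C, 5.923 g H, 16.47 g N, 28.207 g O.
n(C) = 49.4/12.01 = 4.113, n(H) = 5.923/1.008 = 5.876, n(N) = 16.47/14.01 = 1.176, n(O) = 28.207/16.00 = 1.763
Smallest is N at 1.176 mol; normalising gives C 3.499, H 4.998, N 1.000, O 1.500
Multiply by 2: C 7.00, H 10.00, N 2.00, O 3.00 → C7H10N2O3
Empirical-formula mass = 170.17 g/mol
n = 345 / 170.17 = 2.03 ≈ 2
Molecular formula = (C7H10N2O3)×2 = C14H20N4O6

C14H20N4O6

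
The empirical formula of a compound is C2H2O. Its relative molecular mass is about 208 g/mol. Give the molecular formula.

C10H10O5

Empirical-formula mass = 42.04 g/mol
n = 208 / 42.04 = 4.95 ≈ 5
Molecular formula = (C2H2O)5 = C10H10O5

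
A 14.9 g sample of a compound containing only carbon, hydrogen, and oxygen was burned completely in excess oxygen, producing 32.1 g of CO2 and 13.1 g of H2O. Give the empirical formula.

mol C = 32.1 / 44.01 = 0.7294; mass C = 0.7294 × 12.01 = 8.760 g
mol H = 2 × (13.1 / 18.02) = 1.454; mass H = 1.454 × 1.008 = 1.466 g
mass O = 14.9 − (10.23) = 4.675 g → mol O = 0.2922
Divide by the smallest (0.2922 mol O): C 2.496, H 4.977, O 1.000
Multiply by 2: C 4.99, H 9.95, O 2.00 → C5H10O2

C5H10O2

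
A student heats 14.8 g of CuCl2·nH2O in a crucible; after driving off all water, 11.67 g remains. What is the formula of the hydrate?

CuCl2·2H2O

Mass of water lost = 14.8 − 11.67 = 3.13 g → 3.13 / 18.02 = 0.1737 mol H2O
Molar mass of CuCl2 = 134.45 g/mol → mol CuCl2 = 11.67 / 134.45 = 0.0868
n = 0.1737 / 0.0868 = 2.00 ≈ 2 → CuCl2·2H2O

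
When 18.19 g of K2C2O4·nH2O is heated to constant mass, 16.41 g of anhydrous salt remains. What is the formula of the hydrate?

K2C2O4·H2O

Mass of water lost = 18.19 − 16.41 = 1.78 g → 1.78 / 18.02 = 0.09878 mol H2O
Molar mass of K2C2O4 = 166.22 g/mol → mol K2C2O4 = 16.41 / 166.22 = 0.09872
n = 0.09878 / 0.09872 = 1.00 ≈ 1 → K2C2O4·H2O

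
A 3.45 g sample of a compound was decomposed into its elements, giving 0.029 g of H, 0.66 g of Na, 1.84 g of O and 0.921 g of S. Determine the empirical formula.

H: 0.029 g ÷ 1.008 g/mol = 0.02877 mol
Na: 0.66 g ÷ 22.99 g/mol = 0.02871 mol
O: 1.84 g ÷ 16.00 g/mol = 0.115 mol
S: 0.921 g ÷ 32.07 g/mol = 0.02872 mol
Ratios (÷ 0.02871): H 1.002, Na 1.000, O 4.006, S 1.000
→ HNaO4S

HNaO4S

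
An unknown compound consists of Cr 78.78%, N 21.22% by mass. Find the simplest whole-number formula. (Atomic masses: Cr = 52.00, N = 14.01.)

Assume 100 g: 78.78 g Cr, 21.22 g N.
n(Cr) = 78.78/52.00 = 1.515, n(N) = 21.22/14.01 = 1.515
Smallest is N at 1.515 mol; normalising gives Cr 1.000, N 1.000
≈ 1:1 → CrN

CrN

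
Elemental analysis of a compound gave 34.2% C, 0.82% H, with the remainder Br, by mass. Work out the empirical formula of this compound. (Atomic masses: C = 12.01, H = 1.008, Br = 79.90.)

C7H2Br2

Assume 100 g: 34.2 g C, 0.82 g H, 64.98 g Br.
Moles — C: 34.2 / 12.01 = 2.848 mol; H: 0.82 / 1.008 = 0.8135 mol; Br: 64.98 / 79.90 = 0.8133 mol
Smallest is Br at 0.8133 mol; normalising gives C 3.501, H 1.000, Br 1.000
Scaling by 2: C 7.00, H 2.00, Br 2.00 → C7H2Br2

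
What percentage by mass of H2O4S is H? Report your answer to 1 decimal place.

2.1%

Molar mass = 2(1.008) + 4(16.00) + 1(32.07) = 98.086 g/mol
Mass of H per mole = 2 × 1.008 = 2.016 g
% H = 2.016 / 98.086 × 100 = 2.1%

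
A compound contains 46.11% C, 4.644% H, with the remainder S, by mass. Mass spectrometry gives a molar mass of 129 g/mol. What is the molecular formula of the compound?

Assume 100 g: 46.11 g C, 4.644 g H, 49.246 g S.
n(C) = 46.11/12.01 = 3.839, n(H) = 4.644/1.008 = 4.607, n(S) = 49.246/32.07 = 1.536
Ratios (÷ 1.536): C 2.500, H 3.000, S 1.000
Scaling by 2: C 5.00, H 6.00, S 2.00 → C5H6S2
Empirical-formula mass = 130.24 g/mol
n = 129 / 130.24 = 0.99 ≈ 1
Molecular formula = empirical formula = C5H6S2

C5H6S2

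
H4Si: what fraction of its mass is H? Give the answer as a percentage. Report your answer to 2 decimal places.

Molar mass = 4(1.008) + 1(28.09) = 32.122 g/mol
Mass of H per mole = 4 × 1.008 = 4.032 g
% H = 4.032 / 32.122 × 100 = 12.55%

12.55%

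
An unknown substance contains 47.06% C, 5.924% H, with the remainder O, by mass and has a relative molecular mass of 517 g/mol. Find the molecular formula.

Assume 100 g: 47.06 g C, 5.924 g H, 47.016 g O.
Moles — C: 47.06 / 12.01 = 3.918 mol; H: 5.924 / 1.008 = 5.877 mol; O: 47.016 / 16.00 = 2.938 mol
Divide by the smallest (2.938 mol O): C 1.333, H 2.000, O 1.000
Scaling by 3: C 4.00, H 6.00, O 3.00 → C4H6O3
Empirical-formula mass = 102.09 g/mol
n = 517 / 102.09 = 5.06 ≈ 5
Molecular formula = (C4H6O3)×5 = C20H30O15

C20H30O15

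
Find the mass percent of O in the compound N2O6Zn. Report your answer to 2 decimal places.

50.69%

Molar mass = 2(14.01) + 6(16.00) + 1(65.38) = 189.400 g/mol
Mass of O per mole = 6 × 16.00 = 96.000 g
% O = 96.000 / 189.400 × 100 = 50.69%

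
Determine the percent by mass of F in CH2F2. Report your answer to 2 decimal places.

73.04%

Molar mass = 1(12.01) + 2(1.008) + 2(19.00) = 52.026 g/mol
Mass of F per mole = 2 × 19.00 = 38.000 g
% F = 38.000 / 52.026 × 100 = 73.04%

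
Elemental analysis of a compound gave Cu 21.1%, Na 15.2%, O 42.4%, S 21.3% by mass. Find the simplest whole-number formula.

Assume 100 g: 21.1 g Cu, 15.2 g Na, 42.4 g O, 21.3 g S.
Moles — Cu: 21.1 / 63.55 = 0.332 mol; Na: 15.2 / 22.99 = 0.6612 mol; O: 42.4 / 16.00 = 2.65 mol; S: 21.3 / 32.07 = 0.6642 mol
Ratios (÷ 0.332): Cu 1.000, Na 1.991, O 7.981, S 2.000
→ CuNa2O8S2

CuNa2O8S2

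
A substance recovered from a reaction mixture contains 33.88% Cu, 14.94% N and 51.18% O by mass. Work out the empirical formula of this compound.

CuN2O6

Assume 100 g: 33.88 g Cu, 14.94 g N, 51.18 g O.
Moles — Cu: 33.88 / 63.55 = 0.5331 mol; N: 14.94 / 14.01 = 1.066 mol; O: 51.18 / 16.00 = 3.199 mol
Smallest is Cu at 0.5331 mol; normalising gives Cu 1.000, N 2.000, O 6.000
≈ 1:2:6 → CuN2O6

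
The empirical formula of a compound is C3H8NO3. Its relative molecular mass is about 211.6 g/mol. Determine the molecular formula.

C6H16N2O6

Empirical-formula mass = 106.10 g/mol
n = 211.6 / 106.10 = 1.99 ≈ 2
Molecular formula = (C3H8NO3)2 = C6H16N2O6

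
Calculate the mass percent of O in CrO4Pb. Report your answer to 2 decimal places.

19.80%

Molar mass = 1(52.00) + 4(16.00) + 1(207.2) = 323.200 g/mol
Mass of O per mole = 4 × 16.00 = 64.000 g
% O = 64.000 / 323.200 × 100 = 19.80%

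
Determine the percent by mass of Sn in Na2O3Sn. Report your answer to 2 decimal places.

Molar mass = 2(22.99) + 3(16.00) + 1(118.71) = 212.690 g/mol
Mass of Sn per mole = 1 × 118.71 = 118.710 g
% Sn = 118.710 / 212.690 × 100 = 55.81%

55.81%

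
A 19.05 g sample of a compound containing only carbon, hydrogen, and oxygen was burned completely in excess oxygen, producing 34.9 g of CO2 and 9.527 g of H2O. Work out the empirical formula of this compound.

mol C = 34.9 / 44.01 = 0.7930; mass C = 0.7930 × 12.01 = 9.524 g
mol H = 2 × (9.527 / 18.02) = 1.057; mass H = 1.057 × 1.008 = 1.066 g
mass O = 19.05 − (10.59) = 8.460 g → mol O = 0.5288
Ratios (÷ 0.5288): C 1.500, H 2.000, O 1.000
Multiply by 2: C 3.00, H 4.00, O 2.00 → C3H4O2

C3H4O2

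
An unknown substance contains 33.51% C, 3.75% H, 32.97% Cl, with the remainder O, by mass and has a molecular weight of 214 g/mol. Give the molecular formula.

Assume 100 g: 33.51 g C, 3.75 g H, 32.97 g Cl, 29.77 g O.
C: 33.51 g ÷ 12.01 g/mol = 2.79 mol
H: 3.75 g ÷ 1.008 g/mol = 3.72 mol
Cl: 32.97 g ÷ 35.45 g/mol = 0.93 mol
O: 29.77 g ÷ 16.00 g/mol = 1.861 mol
Smallest is Cl at 0.93 mol; normalising gives C 3.000, H 4.000, Cl 1.000, O 2.001
≈ 3:4:1:2 → C3H4ClO2
Empirical-formula mass = 107.51 g/mol
n = 214 / 107.51 = 1.99 ≈ 2
Molecular formula = (C3H4ClO2)×2 = C6H8Cl2O4

C6H8Cl2O4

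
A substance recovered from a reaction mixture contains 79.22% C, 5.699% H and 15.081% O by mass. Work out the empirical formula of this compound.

Assume 100 g: 79.22 g C, 5.699 g H, 15.081 g O.
C: 79.22 g ÷ 12.01 g/mol = 6.596 mol
H: 5.699 g ÷ 1.008 g/mol = 5.654 mol
O: 15.081 g ÷ 16.00 g/mol = 0.9426 mol
Divide by the smallest (0.9426 mol O): C 6.998, H 5.998, O 1.000
→ C7H6O

C7H6O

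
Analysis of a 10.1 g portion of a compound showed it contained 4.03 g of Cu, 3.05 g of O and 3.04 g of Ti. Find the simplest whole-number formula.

Cu: 4.03 g ÷ 63.55 g/mol = 0.06341 mol
O: 3.05 g ÷ 16.00 g/mol = 0.1906 mol
Ti: 3.04 g ÷ 47.87 g/mol = 0.06351 mol
Divide by the smallest (0.06341 mol Cu): Cu 1.000, O 3.006, Ti 1.001
→ CuO3Ti

CuO3Ti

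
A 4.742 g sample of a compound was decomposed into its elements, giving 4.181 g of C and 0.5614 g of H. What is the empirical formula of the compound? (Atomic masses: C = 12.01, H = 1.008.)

C: 4.181 g ÷ 12.01 g/mol = 0.3481 mol
H: 0.5614 g ÷ 1.008 g/mol = 0.5569 mol
Ratios (÷ 0.3481): C 1.000, H 1.600
×5: C 5.00, H 8.00 → C5H8

C5H8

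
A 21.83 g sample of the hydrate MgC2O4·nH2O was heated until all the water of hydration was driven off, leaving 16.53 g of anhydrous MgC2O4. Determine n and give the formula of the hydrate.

MgC2O4·2H2O

Mass of water lost = 21.83 − 16.53 = 5.3 g → 5.3 / 18.02 = 0.2941 mol H2O
Molar mass of MgC2O4 = 112.33 g/mol → mol MgC2O4 = 16.53 / 112.33 = 0.1472
n = 0.2941 / 0.1472 = 2.00 ≈ 2 → MgC2O4·2H2O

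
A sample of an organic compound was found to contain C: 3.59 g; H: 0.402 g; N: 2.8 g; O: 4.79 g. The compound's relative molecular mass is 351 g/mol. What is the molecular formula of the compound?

n(C) = 3.59/12.01 = 0.2989, n(H) = 0.402/1.008 = 0.3988, n(N) = 2.8/14.01 = 0.1999, n(O) = 4.79/16.00 = 0.2994
Divide by the smallest (0.1999 mol N): C 1.496, H 1.995, N 1.000, O 1.498
×2: C 2.99, H 3.99, N 2.00, O 3.00 → C3H4N2O3
Empirical-formula mass = 116.08 g/mol
n = 351 / 116.08 = 3.02 ≈ 3
Molecular formula = (C3H4N2O3)×3 = C9H12N6O9

C9H12N6O9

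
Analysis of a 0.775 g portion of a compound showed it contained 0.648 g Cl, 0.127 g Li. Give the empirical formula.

Moles — Cl: 0.648 / 35.45 = 0.01828 mol; Li: 0.127 / 6.94 = 0.0183 mol
Ratios (÷ 0.01828): Cl 1.000, Li 1.001
≈ 1:1 → ClLi

ClLi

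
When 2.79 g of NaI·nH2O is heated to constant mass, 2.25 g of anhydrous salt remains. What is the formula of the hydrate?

Mass of water lost = 2.79 − 2.25 = 0.54 g → 0.54 / 18.02 = 0.02997 mol H2O
Molar mass of NaI = 149.89 g/mol → mol NaI = 2.25 / 149.89 = 0.01501
n = 0.02997 / 0.01501 = 2.00 ≈ 2 → NaI·2H2O

NaI·2H2O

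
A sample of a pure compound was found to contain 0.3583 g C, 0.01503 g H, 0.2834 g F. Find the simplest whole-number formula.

C2HF

Moles — C: 0.3583 / 12.01 = 0.02983 mol; H: 0.01503 / 1.008 = 0.01491 mol; F: 0.2834 / 19.00 = 0.01492 mol
Smallest is H at 0.01491 mol; normalising gives C 2.001, H 1.000, F 1.000
→ C2HF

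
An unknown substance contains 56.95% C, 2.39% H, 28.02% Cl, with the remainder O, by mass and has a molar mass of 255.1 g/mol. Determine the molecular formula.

Assume 100 g: 56.95 g C, 2.39 g H, 28.02 g Cl, 12.64 g O.
n(C) = 56.95/12.01 = 4.742, n(H) = 2.39/1.008 = 2.371, n(Cl) = 28.02/35.45 = 0.7904, n(O) = 12.64/16.00 = 0.79
Smallest is O at 0.79 mol; normalising gives C 6.002, H 3.001, Cl 1.001, O 1.000
≈ 6:3:1:1 → C6H3ClO
Empirical-formula mass = 126.53 g/mol
n = 255.1 / 126.53 = 2.02 ≈ 2
Molecular formula = (C6H3ClO)×2 = C12H6Cl2O2

C12H6Cl2O2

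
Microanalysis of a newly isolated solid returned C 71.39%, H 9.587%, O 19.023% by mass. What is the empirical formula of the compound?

Assume 100 g: 71.39 g C, 9.587 g H, 19.023 g O.
n(C) = 71.39/12.01 = 5.944, n(H) = 9.587/1.008 = 9.511, n(O) = 19.023/16.00 = 1.189
Smallest is O at 1.189 mol; normalising gives C 5.000, H 8.000, O 1.000
≈ 5:8:1 → C5H8O

C5H8O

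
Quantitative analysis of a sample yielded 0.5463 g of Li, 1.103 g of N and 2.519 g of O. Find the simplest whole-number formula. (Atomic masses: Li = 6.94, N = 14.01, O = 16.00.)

LiNO2

Li: 0.5463 g ÷ 6.94 g/mol = 0.07872 mol
N: 1.103 g ÷ 14.01 g/mol = 0.07873 mol
O: 2.519 g ÷ 16.00 g/mol = 0.1574 mol
Divide by the smallest (0.07872 mol Li): Li 1.000, N 1.000, O 2.000
≈ 1:1:2 → LiNO2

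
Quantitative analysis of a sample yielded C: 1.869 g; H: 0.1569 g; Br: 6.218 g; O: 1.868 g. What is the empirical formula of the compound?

Moles — C: 1.869 / 12.01 = 0.1556 mol; H: 0.1569 / 1.008 = 0.1557 mol; Br: 6.218 / 79.90 = 0.07782 mol; O: 1.868 / 16.00 = 0.1168 mol
Ratios (÷ 0.07782): C 2.000, H 2.000, Br 1.000, O 1.500
×2: C 4.00, H 4.00, Br 2.00, O 3.00 → C4H4Br2O3

C4H4Br2O3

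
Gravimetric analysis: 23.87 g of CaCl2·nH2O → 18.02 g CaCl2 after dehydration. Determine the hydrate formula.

CaCl2·2H2O

Mass of water lost = 23.87 − 18.02 = 5.85 g → 5.85 / 18.02 = 0.3246 mol H2O
Molar mass of CaCl2 = 110.98 g/mol → mol CaCl2 = 18.02 / 110.98 = 0.1624
n = 0.3246 / 0.1624 = 2.00 ≈ 2 → CaCl2·2H2O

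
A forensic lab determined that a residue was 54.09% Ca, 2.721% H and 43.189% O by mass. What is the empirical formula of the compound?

CaH2O2

Assume 100 g: 54.09 g Ca, 2.721 g H, 43.189 g O.
Moles — Ca: 54.09 / 40.08 = 1.35 mol; H: 2.721 / 1.008 = 2.699 mol; O: 43.189 / 16.00 = 2.699 mol
Ratios (÷ 1.35): Ca 1.000, H 2.000, O 2.000
→ CaH2O2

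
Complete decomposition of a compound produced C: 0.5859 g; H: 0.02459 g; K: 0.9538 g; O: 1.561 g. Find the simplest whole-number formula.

C: 0.5859 g ÷ 12.01 g/mol = 0.04878 mol
H: 0.02459 g ÷ 1.008 g/mol = 0.02439 mol
K: 0.9538 g ÷ 39.10 g/mol = 0.02439 mol
O: 1.561 g ÷ 16.00 g/mol = 0.09756 mol
Smallest is K at 0.02439 mol; normalising gives C 2.000, H 1.000, K 1.000, O 3.999
→ C2HKO4

C2HKO4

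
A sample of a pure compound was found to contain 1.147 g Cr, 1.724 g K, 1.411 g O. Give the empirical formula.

Moles — Cr: 1.147 / 52.00 = 0.02206 mol; K: 1.724 / 39.10 = 0.04409 mol; O: 1.411 / 16.00 = 0.08819 mol
Smallest is Cr at 0.02206 mol; normalising gives Cr 1.000, K 1.999, O 3.998
≈ 1:2:4 → CrK2O4

CrK2O4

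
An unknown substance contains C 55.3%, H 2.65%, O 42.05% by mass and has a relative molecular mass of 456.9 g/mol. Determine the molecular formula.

Assume 100 g: 55.3 g C, 2.65 g H, 42.05 g O.
C: 55.3 g ÷ 12.01 g/mol = 4.604 mol
H: 2.65 g ÷ 1.008 g/mol = 2.629 mol
O: 42.05 g ÷ 16.00 g/mol = 2.628 mol
Ratios (÷ 2.628): C 1.752, H 1.000, O 1.000
×4: C 7.01, H 4.00, O 4.00 → C7H4O4
Empirical-formula mass = 152.10 g/mol
n = 456.9 / 152.10 = 3.00 ≈ 3
Molecular formula = (C7H4O4)×3 = C21H12O12

C21H12O12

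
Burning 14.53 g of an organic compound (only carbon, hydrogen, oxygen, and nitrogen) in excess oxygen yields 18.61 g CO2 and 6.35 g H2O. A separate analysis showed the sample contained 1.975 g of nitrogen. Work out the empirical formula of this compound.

mol C = 18.61 / 44.01 = 0.4229; mass C = 0.4229 × 12.01 = 5.079 g
mol H = 2 × (6.35 / 18.02) = 0.7048; mass H = 0.7048 × 1.008 = 0.7104 g
mol N = 1.975 / 14.01 = 0.1410
mass O = 14.53 − (7.764) = 6.766 g → mol O = 0.4229
Ratios (÷ 0.141): C 3.000, H 4.999, N 1.000, O 3.000
→ C3H5NO3

C3H5NO3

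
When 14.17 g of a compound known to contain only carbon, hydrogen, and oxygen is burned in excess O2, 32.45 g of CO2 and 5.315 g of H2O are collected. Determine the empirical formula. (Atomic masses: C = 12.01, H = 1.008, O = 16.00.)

mol C = 32.45 / 44.01 = 0.7373; mass C = 0.7373 × 12.01 = 8.855 g
mol H = 2 × (5.315 / 18.02) = 0.5899; mass H = 0.5899 × 1.008 = 0.5946 g
mass O = 14.17 − (9.450) = 4.720 g → mol O = 0.2950
Smallest is O at 0.295 mol; normalising gives C 2.499, H 2.000, O 1.000
Scaling by 2: C 5.00, H 4.00, O 2.00 → C5H4O2

C5H4O2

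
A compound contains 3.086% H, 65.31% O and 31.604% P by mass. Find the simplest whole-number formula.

H3O4P

Assume 100 g: 3.086 g H, 65.31 g O, 31.604 g P.
n(H) = 3.086/1.008 = 3.062, n(O) = 65.31/16.00 = 4.082, n(P) = 31.604/30.97 = 1.02
Smallest is P at 1.02 mol; normalising gives H 3.000, O 4.000, P 1.000
→ H3O4P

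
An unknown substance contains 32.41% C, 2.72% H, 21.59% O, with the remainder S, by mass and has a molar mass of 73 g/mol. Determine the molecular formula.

C2H2OS

Assume 100 g: 32.41 g C, 2.72 g H, 21.59 g O, 43.28 g S.
Moles — C: 32.41 / 12.01 = 2.699 mol; H: 2.72 / 1.008 = 2.698 mol; O: 21.59 / 16.00 = 1.349 mol; S: 43.28 / 32.07 = 1.35 mol
Ratios (÷ 1.349): C 2.000, H 2.000, O 1.000, S 1.000
Ratio ≈ 2:2:1:1, so the empirical formula is C2H2OS
Empirical-formula mass = 74.11 g/mol
n = 73 / 74.11 = 0.99 ≈ 1
Molecular formula = empirical formula = C2H2OS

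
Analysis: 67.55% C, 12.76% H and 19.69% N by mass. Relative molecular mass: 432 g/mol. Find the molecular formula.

Assume 100 g: 67.55 g C, 12.76 g H, 19.69 g N.
C: 67.55 g ÷ 12.01 g/mol = 5.624 mol
H: 12.76 g ÷ 1.008 g/mol = 12.66 mol
N: 19.69 g ÷ 14.01 g/mol = 1.405 mol
Divide by the smallest (1.405 mol N): C 4.002, H 9.007, N 1.000
Ratio ≈ 4:9:1, so the empirical formula is C4H9N
Empirical-formula mass = 71.12 g/mol
n = 432 / 71.12 = 6.07 ≈ 6
Molecular formula = (C4H9N)×6 = C24H54N6

C24H54N6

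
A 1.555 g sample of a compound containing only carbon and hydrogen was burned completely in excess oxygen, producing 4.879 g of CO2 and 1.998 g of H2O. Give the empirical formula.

mol C = 4.879 / 44.01 = 0.1109; mass C = 0.1109 × 12.01 = 1.331 g
mol H = 2 × (1.998 / 18.02) = 0.2218; mass H = 0.2218 × 1.008 = 0.2235 g
Ratios (÷ 0.1109): C 1.000, H 2.000
→ CH2

CH2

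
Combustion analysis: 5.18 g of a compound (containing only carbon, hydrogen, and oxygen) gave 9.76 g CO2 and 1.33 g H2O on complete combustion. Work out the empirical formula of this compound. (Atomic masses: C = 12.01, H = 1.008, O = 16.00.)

mol C = 9.76 / 44.01 = 0.2218; mass C = 0.2218 × 12.01 = 2.663 g
mol H = 2 × (1.33 / 18.02) = 0.1476; mass H = 0.1476 × 1.008 = 0.1488 g
mass O = 5.18 − (2.812) = 2.368 g → mol O = 0.1480
Smallest is H at 0.1476 mol; normalising gives C 1.502, H 1.000, O 1.003
×2: C 3.00, H 2.00, O 2.01 → C3H2O2

C3H2O2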